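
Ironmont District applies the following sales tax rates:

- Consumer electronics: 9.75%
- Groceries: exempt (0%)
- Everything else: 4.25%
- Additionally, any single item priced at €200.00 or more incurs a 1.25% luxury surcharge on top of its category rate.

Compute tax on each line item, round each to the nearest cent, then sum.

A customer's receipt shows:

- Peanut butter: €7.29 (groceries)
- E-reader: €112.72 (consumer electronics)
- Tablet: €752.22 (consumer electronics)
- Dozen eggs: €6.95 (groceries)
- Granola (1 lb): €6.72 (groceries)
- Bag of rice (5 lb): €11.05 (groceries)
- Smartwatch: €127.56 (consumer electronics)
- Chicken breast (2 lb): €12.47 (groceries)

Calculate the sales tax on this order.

Peanut butter €7.29: groceries → 0% → €0.00
E-reader €112.72: consumer electronics → 9.75% → €10.99
Tablet €752.22: consumer electronics → 9.75% + 1.25% surcharge = 11% → €82.74
Dozen eggs €6.95: groceries → 0% → €0.00
Granola (1 lb) €6.72: groceries → 0% → €0.00
Bag of rice (5 lb) €11.05: groceries → 0% → €0.00
Smartwatch €127.56: consumer electronics → 9.75% → €12.44
Chicken breast (2 lb) €12.47: groceries → 0% → €0.00
Total tax = €10.99 + €82.74 + €12.44 = €106.17

€106.17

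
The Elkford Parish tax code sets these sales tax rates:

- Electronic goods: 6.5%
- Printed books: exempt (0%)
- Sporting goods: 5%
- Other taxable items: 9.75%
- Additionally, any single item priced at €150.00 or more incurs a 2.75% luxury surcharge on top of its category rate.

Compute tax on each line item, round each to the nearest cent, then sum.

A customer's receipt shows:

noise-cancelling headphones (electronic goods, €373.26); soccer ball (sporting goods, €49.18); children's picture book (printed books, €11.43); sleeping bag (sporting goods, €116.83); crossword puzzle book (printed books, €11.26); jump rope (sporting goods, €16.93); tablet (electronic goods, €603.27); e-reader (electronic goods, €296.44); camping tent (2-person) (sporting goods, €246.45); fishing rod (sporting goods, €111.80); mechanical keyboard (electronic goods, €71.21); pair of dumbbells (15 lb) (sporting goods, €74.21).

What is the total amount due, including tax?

Noise-cancelling headphones €373.26: electronic goods → 6.5% + 2.75% surcharge = 9.25% → €34.53
Soccer ball €49.18: sporting goods → 5% → €2.46
Children's picture book €11.43: printed books → 0% → €0.00
Sleeping bag €116.83: sporting goods → 5% → €5.84
Crossword puzzle book €11.26: printed books → 0% → €0.00
Jump rope €16.93: sporting goods → 5% → €0.85
Tablet €603.27: electronic goods → 6.5% + 2.75% surcharge = 9.25% → €55.80
E-reader €296.44: electronic goods → 6.5% + 2.75% surcharge = 9.25% → €27.42
Camping tent (2-person) €246.45: sporting goods → 5% + 2.75% surcharge = 7.75% → €19.10
Fishing rod €111.80: sporting goods → 5% → €5.59
Mechanical keyboard €71.21: electronic goods → 6.5% → €4.63
Pair of dumbbells (15 lb) €74.21: sporting goods → 5% → €3.71
Subtotal = €1982.27; tax = €159.93; total due = €2142.20

€2142.20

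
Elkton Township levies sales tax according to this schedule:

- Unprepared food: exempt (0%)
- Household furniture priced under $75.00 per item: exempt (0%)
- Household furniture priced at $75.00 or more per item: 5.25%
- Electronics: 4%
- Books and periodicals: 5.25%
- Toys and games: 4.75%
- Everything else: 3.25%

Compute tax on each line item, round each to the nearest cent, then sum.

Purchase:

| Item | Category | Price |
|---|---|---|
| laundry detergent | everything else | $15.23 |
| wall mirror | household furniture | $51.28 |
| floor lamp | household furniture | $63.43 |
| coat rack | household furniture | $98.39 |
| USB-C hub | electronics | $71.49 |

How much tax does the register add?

Laundry detergent $15.23: everything else → 3.25% → $0.49
Wall mirror $51.28: household furniture, under $75.00 → 0% → $0.00
Floor lamp $63.43: household furniture, under $75.00 → 0% → $0.00
Coat rack $98.39: household furniture, $75.00 or more → 5.25% → $5.17
USB-C hub $71.49: electronics → 4% → $2.86
Total tax = $0.49 + $5.17 + $2.86 = $8.52

$8.52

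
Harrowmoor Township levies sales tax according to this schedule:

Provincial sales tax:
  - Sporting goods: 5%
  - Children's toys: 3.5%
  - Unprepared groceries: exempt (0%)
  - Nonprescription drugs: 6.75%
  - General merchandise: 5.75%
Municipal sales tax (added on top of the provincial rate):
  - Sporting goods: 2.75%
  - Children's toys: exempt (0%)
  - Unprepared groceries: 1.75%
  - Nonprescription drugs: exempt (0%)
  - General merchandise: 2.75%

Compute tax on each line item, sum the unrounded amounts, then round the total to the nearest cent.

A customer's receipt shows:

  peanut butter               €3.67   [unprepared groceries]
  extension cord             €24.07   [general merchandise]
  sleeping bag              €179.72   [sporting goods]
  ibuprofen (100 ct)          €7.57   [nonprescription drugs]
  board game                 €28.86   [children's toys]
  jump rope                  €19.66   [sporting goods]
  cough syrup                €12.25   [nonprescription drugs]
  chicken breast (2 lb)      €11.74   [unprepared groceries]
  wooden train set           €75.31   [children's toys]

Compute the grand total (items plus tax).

€385.60

Peanut butter €3.67: unprepared groceries → 0% + 1.75% municipal = 1.75% → €0.064225
Extension cord €24.07: general merchandise → 5.75% + 2.75% municipal = 8.5% → €2.04595
Sleeping bag €179.72: sporting goods → 5% + 2.75% municipal = 7.75% → €13.9283
Ibuprofen (100 ct) €7.57: nonprescription drugs → 6.75% + 0% municipal = 6.75% → €0.510975
Board game €28.86: children's toys → 3.5% + 0% municipal = 3.5% → €1.0101
Jump rope €19.66: sporting goods → 5% + 2.75% municipal = 7.75% → €1.52365
Cough syrup €12.25: nonprescription drugs → 6.75% + 0% municipal = 6.75% → €0.826875
Chicken breast (2 lb) €11.74: unprepared groceries → 0% + 1.75% municipal = 1.75% → €0.20545
Wooden train set €75.31: children's toys → 3.5% + 0% municipal = 3.5% → €2.63585
Subtotal = €362.85; unrounded tax = €22.751375 → €22.75; total due = €385.60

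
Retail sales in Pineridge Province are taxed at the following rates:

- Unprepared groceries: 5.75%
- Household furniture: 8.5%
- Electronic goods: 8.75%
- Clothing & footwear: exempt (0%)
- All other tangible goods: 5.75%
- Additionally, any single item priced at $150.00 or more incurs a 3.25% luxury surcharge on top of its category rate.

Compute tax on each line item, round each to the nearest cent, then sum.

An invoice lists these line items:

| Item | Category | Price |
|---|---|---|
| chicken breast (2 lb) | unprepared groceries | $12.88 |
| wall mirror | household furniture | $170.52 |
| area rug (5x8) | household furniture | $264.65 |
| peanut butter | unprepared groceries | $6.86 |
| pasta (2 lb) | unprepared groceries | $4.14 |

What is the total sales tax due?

Chicken breast (2 lb) $12.88: unprepared groceries → 5.75% → $0.74
Wall mirror $170.52: household furniture → 8.5% + 3.25% surcharge = 11.75% → $20.04
Area rug (5x8) $264.65: household furniture → 8.5% + 3.25% surcharge = 11.75% → $31.10
Peanut butter $6.86: unprepared groceries → 5.75% → $0.39
Pasta (2 lb) $4.14: unprepared groceries → 5.75% → $0.24
Total tax = $0.74 + $20.04 + $31.10 + $0.39 + $0.24 = $52.51

$52.51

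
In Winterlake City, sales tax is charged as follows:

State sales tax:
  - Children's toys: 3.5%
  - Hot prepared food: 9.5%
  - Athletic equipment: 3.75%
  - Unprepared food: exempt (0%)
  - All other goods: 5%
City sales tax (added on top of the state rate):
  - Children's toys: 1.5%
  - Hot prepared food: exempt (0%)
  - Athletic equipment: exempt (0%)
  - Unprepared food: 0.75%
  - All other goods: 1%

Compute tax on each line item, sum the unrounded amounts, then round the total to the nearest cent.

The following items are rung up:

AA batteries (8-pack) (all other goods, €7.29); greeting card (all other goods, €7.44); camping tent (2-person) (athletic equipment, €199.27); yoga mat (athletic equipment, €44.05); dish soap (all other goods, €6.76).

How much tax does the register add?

AA batteries (8-pack) €7.29: all other goods → 5% + 1% city = 6% → €0.4374
Greeting card €7.44: all other goods → 5% + 1% city = 6% → €0.4464
Camping tent (2-person) €199.27: athletic equipment → 3.75% + 0% city = 3.75% → €7.472625
Yoga mat €44.05: athletic equipment → 3.75% + 0% city = 3.75% → €1.651875
Dish soap €6.76: all other goods → 5% + 1% city = 6% → €0.4056
Unrounded tax sum = €10.4139 → €10.41

€10.41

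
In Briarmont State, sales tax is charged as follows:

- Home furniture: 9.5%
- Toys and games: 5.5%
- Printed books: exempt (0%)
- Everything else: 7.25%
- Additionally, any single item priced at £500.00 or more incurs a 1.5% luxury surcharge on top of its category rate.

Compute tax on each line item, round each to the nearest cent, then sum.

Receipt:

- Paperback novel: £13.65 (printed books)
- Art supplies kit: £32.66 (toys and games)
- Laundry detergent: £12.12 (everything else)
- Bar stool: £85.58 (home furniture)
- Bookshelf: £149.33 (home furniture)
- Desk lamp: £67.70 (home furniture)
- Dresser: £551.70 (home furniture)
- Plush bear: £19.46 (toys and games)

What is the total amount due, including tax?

£1025.39

Paperback novel £13.65: printed books → 0% → £0.00
Art supplies kit £32.66: toys and games → 5.5% → £1.80
Laundry detergent £12.12: everything else → 7.25% → £0.88
Bar stool £85.58: home furniture → 9.5% → £8.13
Bookshelf £149.33: home furniture → 9.5% → £14.19
Desk lamp £67.70: home furniture → 9.5% → £6.43
Dresser £551.70: home furniture → 9.5% + 1.5% surcharge = 11% → £60.69
Plush bear £19.46: toys and games → 5.5% → £1.07
Subtotal = £932.20; tax = £93.19; total due = £1025.39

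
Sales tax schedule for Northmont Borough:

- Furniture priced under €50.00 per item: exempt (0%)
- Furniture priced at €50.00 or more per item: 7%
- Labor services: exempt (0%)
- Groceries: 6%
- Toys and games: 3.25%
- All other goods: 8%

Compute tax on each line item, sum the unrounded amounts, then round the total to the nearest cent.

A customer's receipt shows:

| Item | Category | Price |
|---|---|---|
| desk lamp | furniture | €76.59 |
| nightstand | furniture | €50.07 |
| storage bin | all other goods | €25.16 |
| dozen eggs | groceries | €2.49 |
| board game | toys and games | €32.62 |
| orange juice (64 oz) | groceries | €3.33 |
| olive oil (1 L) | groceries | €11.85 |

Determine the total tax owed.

€13.00

Desk lamp €76.59: furniture, €50.00 or more → 7% → €5.3613
Nightstand €50.07: furniture, €50.00 or more → 7% → €3.5049
Storage bin €25.16: all other goods → 8% → €2.0128
Dozen eggs €2.49: groceries → 6% → €0.1494
Board game €32.62: toys and games → 3.25% → €1.06015
Orange juice (64 oz) €3.33: groceries → 6% → €0.1998
Olive oil (1 L) €11.85: groceries → 6% → €0.711
Unrounded tax sum = €12.99935 → €13.00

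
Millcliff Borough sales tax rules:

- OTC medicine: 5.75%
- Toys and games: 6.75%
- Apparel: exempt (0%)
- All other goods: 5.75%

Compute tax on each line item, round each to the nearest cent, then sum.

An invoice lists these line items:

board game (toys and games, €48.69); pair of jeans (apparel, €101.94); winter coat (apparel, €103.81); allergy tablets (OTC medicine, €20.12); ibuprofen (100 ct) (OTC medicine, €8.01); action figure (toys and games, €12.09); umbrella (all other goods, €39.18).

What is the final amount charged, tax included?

Board game €48.69: toys and games → 6.75% → €3.29
Pair of jeans €101.94: apparel → 0% → €0.00
Winter coat €103.81: apparel → 0% → €0.00
Allergy tablets €20.12: OTC medicine → 5.75% → €1.16
Ibuprofen (100 ct) €8.01: OTC medicine → 5.75% → €0.46
Action figure €12.09: toys and games → 6.75% → €0.82
Umbrella €39.18: all other goods → 5.75% → €2.25
Subtotal = €333.84; tax = €7.98; total due = €341.82

€341.82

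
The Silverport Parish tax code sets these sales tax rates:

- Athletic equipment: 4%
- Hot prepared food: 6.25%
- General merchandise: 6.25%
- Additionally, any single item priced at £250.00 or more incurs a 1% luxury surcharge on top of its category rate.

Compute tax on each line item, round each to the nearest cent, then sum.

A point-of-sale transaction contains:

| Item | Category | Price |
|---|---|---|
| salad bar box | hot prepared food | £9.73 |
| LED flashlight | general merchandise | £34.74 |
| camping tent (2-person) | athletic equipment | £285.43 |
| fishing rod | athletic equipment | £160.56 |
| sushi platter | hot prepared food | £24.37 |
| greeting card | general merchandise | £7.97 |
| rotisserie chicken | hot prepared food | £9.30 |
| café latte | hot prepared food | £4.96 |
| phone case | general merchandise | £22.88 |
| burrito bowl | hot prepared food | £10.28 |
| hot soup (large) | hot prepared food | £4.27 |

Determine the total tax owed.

£28.72

Salad bar box £9.73: hot prepared food → 6.25% → £0.61
LED flashlight £34.74: general merchandise → 6.25% → £2.17
Camping tent (2-person) £285.43: athletic equipment → 4% + 1% surcharge = 5% → £14.27
Fishing rod £160.56: athletic equipment → 4% → £6.42
Sushi platter £24.37: hot prepared food → 6.25% → £1.52
Greeting card £7.97: general merchandise → 6.25% → £0.50
Rotisserie chicken £9.30: hot prepared food → 6.25% → £0.58
Café latte £4.96: hot prepared food → 6.25% → £0.31
Phone case £22.88: general merchandise → 6.25% → £1.43
Burrito bowl £10.28: hot prepared food → 6.25% → £0.64
Hot soup (large) £4.27: hot prepared food → 6.25% → £0.27
Total tax = £0.61 + £2.17 + £14.27 + £6.42 + £1.52 + £0.50 + £0.58 + £0.31 + £1.43 + £0.64 + £0.27 = £28.72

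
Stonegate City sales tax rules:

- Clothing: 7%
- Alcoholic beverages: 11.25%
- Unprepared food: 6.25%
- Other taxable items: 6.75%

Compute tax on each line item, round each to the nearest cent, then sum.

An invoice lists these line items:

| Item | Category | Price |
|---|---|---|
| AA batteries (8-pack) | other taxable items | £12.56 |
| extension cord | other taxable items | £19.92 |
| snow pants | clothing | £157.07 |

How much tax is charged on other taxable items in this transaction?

AA batteries (8-pack) £12.56: other taxable items → 6.75% → £0.85
Extension cord £19.92: other taxable items → 6.75% → £1.34
Tax on other taxable items = £0.85 + £1.34 = £2.19

£2.19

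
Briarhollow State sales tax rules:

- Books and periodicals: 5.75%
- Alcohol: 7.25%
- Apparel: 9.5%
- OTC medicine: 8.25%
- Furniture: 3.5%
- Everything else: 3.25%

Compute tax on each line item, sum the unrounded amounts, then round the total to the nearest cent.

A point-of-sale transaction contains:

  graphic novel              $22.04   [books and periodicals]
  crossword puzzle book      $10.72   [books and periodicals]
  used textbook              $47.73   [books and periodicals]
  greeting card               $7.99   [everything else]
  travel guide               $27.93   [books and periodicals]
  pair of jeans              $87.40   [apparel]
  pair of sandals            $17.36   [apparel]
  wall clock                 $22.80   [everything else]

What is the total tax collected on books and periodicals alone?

$6.23

Graphic novel $22.04: books and periodicals → 5.75% → $1.2673
Crossword puzzle book $10.72: books and periodicals → 5.75% → $0.6164
Used textbook $47.73: books and periodicals → 5.75% → $2.744475
Travel guide $27.93: books and periodicals → 5.75% → $1.605975
Tax on books and periodicals: unrounded sum = $6.23415 → $6.23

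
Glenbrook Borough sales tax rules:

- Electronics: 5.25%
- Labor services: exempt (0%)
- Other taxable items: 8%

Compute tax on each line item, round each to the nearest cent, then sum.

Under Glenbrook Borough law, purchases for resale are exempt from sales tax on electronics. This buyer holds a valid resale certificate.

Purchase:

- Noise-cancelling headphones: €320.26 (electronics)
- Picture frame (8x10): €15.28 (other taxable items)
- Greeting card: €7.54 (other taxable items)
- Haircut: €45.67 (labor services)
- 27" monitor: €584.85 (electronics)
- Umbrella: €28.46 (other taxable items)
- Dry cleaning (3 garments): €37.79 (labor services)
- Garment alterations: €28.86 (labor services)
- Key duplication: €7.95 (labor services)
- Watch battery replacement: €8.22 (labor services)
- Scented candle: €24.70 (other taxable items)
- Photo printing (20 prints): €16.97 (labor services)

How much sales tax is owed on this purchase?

€6.08

Noise-cancelling headphones €320.26: electronics, buyer-exempt → 0% → €0.00
Picture frame (8x10) €15.28: other taxable items → 8% → €1.22
Greeting card €7.54: other taxable items → 8% → €0.60
Haircut €45.67: labor services → 0% → €0.00
27" monitor €584.85: electronics, buyer-exempt → 0% → €0.00
Umbrella €28.46: other taxable items → 8% → €2.28
Dry cleaning (3 garments) €37.79: labor services → 0% → €0.00
Garment alterations €28.86: labor services → 0% → €0.00
Key duplication €7.95: labor services → 0% → €0.00
Watch battery replacement €8.22: labor services → 0% → €0.00
Scented candle €24.70: other taxable items → 8% → €1.98
Photo printing (20 prints) €16.97: labor services → 0% → €0.00
Total tax = €1.22 + €0.60 + €2.28 + €1.98 = €6.08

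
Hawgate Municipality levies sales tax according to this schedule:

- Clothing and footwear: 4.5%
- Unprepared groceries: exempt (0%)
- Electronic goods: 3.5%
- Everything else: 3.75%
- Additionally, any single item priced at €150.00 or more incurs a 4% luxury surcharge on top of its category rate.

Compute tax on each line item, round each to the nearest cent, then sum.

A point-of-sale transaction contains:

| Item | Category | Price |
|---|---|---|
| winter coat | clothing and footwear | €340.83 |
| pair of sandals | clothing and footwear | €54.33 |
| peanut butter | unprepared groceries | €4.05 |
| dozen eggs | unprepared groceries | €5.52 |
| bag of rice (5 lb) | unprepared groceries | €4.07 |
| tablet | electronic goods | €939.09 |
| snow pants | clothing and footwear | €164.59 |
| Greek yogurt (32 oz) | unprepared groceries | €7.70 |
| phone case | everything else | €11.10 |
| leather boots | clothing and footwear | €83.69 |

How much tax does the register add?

€120.02

Winter coat €340.83: clothing and footwear → 4.5% + 4% surcharge = 8.5% → €28.97
Pair of sandals €54.33: clothing and footwear → 4.5% → €2.44
Peanut butter €4.05: unprepared groceries → 0% → €0.00
Dozen eggs €5.52: unprepared groceries → 0% → €0.00
Bag of rice (5 lb) €4.07: unprepared groceries → 0% → €0.00
Tablet €939.09: electronic goods → 3.5% + 4% surcharge = 7.5% → €70.43
Snow pants €164.59: clothing and footwear → 4.5% + 4% surcharge = 8.5% → €13.99
Greek yogurt (32 oz) €7.70: unprepared groceries → 0% → €0.00
Phone case €11.10: everything else → 3.75% → €0.42
Leather boots €83.69: clothing and footwear → 4.5% → €3.77
Total tax = €28.97 + €2.44 + €70.43 + €13.99 + €0.42 + €3.77 = €120.02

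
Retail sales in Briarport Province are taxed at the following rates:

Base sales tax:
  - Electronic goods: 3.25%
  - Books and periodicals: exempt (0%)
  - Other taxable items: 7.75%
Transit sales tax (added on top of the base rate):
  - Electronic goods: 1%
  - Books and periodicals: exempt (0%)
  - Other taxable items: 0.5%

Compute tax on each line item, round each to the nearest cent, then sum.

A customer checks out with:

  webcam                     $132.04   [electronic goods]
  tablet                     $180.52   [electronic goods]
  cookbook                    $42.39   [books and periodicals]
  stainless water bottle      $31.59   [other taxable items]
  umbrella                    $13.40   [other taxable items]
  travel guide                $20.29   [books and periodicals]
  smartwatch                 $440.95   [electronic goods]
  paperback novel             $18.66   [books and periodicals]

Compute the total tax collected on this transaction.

Webcam $132.04: electronic goods → 3.25% + 1% transit = 4.25% → $5.61
Tablet $180.52: electronic goods → 3.25% + 1% transit = 4.25% → $7.67
Cookbook $42.39: books and periodicals → 0% + 0% transit = 0% → $0.00
Stainless water bottle $31.59: other taxable items → 7.75% + 0.5% transit = 8.25% → $2.61
Umbrella $13.40: other taxable items → 7.75% + 0.5% transit = 8.25% → $1.11
Travel guide $20.29: books and periodicals → 0% + 0% transit = 0% → $0.00
Smartwatch $440.95: electronic goods → 3.25% + 1% transit = 4.25% → $18.74
Paperback novel $18.66: books and periodicals → 0% + 0% transit = 0% → $0.00
Total tax = $5.61 + $7.67 + $2.61 + $1.11 + $18.74 = $35.74

$35.74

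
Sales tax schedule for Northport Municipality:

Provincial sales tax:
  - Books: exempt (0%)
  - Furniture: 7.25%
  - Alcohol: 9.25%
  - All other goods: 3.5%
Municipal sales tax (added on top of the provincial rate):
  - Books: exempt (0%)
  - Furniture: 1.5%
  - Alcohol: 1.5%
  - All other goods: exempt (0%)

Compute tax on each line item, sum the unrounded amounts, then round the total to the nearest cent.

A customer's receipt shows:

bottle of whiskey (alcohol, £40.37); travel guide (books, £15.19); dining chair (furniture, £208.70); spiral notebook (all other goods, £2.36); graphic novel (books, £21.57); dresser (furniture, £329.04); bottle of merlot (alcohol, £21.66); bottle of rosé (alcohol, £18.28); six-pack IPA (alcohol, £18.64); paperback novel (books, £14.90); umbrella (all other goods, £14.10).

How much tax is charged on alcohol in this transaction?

Bottle of whiskey £40.37: alcohol → 9.25% + 1.5% municipal = 10.75% → £4.339775
Bottle of merlot £21.66: alcohol → 9.25% + 1.5% municipal = 10.75% → £2.32845
Bottle of rosé £18.28: alcohol → 9.25% + 1.5% municipal = 10.75% → £1.9651
Six-pack IPA £18.64: alcohol → 9.25% + 1.5% municipal = 10.75% → £2.0038
Tax on alcohol: unrounded sum = £10.637125 → £10.64

£10.64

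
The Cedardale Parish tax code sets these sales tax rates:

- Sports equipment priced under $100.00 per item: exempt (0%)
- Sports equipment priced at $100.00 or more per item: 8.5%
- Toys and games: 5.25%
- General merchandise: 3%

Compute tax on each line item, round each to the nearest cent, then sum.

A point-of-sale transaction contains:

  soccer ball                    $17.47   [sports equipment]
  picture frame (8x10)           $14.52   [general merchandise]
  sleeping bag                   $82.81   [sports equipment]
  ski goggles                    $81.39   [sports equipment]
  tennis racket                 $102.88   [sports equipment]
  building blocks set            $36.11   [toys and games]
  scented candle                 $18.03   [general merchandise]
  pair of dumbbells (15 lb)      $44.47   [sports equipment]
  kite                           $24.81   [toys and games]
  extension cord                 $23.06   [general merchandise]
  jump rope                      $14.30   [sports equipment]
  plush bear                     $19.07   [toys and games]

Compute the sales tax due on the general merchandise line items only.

$1.67

Picture frame (8x10) $14.52: general merchandise → 3% → $0.44
Scented candle $18.03: general merchandise → 3% → $0.54
Extension cord $23.06: general merchandise → 3% → $0.69
Tax on general merchandise = $0.44 + $0.54 + $0.69 = $1.67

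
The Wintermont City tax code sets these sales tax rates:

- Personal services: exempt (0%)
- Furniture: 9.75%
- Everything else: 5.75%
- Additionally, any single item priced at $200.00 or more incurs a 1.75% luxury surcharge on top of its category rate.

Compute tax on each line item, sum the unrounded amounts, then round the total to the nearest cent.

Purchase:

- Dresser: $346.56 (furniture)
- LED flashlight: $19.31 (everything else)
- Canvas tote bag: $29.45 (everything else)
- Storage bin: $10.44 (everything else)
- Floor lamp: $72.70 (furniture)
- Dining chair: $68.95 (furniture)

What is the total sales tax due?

Dresser $346.56: furniture → 9.75% + 1.75% surcharge = 11.5% → $39.8544
LED flashlight $19.31: everything else → 5.75% → $1.110325
Canvas tote bag $29.45: everything else → 5.75% → $1.693375
Storage bin $10.44: everything else → 5.75% → $0.6003
Floor lamp $72.70: furniture → 9.75% → $7.08825
Dining chair $68.95: furniture → 9.75% → $6.722625
Unrounded tax sum = $57.069275 → $57.07

$57.07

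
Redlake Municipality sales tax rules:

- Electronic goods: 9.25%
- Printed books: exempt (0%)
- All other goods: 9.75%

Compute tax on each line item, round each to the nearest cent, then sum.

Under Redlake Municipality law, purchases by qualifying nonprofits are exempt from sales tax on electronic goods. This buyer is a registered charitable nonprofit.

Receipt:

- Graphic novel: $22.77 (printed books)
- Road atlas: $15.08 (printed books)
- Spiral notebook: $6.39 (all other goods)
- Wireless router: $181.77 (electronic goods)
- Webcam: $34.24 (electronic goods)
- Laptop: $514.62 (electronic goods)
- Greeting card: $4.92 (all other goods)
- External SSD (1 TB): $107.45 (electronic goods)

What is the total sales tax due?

Graphic novel $22.77: printed books → 0% → $0.00
Road atlas $15.08: printed books → 0% → $0.00
Spiral notebook $6.39: all other goods → 9.75% → $0.62
Wireless router $181.77: electronic goods, buyer-exempt → 0% → $0.00
Webcam $34.24: electronic goods, buyer-exempt → 0% → $0.00
Laptop $514.62: electronic goods, buyer-exempt → 0% → $0.00
Greeting card $4.92: all other goods → 9.75% → $0.48
External SSD (1 TB) $107.45: electronic goods, buyer-exempt → 0% → $0.00
Total tax = $0.62 + $0.48 = $1.10

$1.10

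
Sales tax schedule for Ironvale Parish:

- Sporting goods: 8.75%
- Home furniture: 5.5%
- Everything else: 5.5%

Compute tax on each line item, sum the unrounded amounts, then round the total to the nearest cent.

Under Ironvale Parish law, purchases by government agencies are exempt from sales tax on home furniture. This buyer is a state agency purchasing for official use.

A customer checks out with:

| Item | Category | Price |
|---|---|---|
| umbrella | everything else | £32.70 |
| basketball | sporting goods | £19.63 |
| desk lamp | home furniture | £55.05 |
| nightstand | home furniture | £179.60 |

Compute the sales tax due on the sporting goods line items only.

Basketball £19.63: sporting goods → 8.75% → £1.717625
Tax on sporting goods: unrounded sum = £1.717625 → £1.72

£1.72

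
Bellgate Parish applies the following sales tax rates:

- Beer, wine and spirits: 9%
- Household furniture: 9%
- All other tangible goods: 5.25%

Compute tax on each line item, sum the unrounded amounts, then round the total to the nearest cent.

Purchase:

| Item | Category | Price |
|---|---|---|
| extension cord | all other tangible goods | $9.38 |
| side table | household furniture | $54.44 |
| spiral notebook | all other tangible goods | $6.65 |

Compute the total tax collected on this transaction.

$5.74

Extension cord $9.38: all other tangible goods → 5.25% → $0.49245
Side table $54.44: household furniture → 9% → $4.8996
Spiral notebook $6.65: all other tangible goods → 5.25% → $0.349125
Unrounded tax sum = $5.741175 → $5.74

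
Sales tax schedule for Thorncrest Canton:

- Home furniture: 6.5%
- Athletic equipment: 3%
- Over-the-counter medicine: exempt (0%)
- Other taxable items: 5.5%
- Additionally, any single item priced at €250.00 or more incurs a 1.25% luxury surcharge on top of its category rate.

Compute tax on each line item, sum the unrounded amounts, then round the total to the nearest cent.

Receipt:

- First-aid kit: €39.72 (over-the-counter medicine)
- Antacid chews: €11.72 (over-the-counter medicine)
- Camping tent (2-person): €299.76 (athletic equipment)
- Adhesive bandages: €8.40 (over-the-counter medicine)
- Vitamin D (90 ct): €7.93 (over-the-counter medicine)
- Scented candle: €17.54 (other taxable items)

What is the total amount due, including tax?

€398.77

First-aid kit €39.72: over-the-counter medicine → 0% → €0.00
Antacid chews €11.72: over-the-counter medicine → 0% → €0.00
Camping tent (2-person) €299.76: athletic equipment → 3% + 1.25% surcharge = 4.25% → €12.7398
Adhesive bandages €8.40: over-the-counter medicine → 0% → €0.00
Vitamin D (90 ct) €7.93: over-the-counter medicine → 0% → €0.00
Scented candle €17.54: other taxable items → 5.5% → €0.9647
Subtotal = €385.07; unrounded tax = €13.7045 → €13.70; total due = €398.77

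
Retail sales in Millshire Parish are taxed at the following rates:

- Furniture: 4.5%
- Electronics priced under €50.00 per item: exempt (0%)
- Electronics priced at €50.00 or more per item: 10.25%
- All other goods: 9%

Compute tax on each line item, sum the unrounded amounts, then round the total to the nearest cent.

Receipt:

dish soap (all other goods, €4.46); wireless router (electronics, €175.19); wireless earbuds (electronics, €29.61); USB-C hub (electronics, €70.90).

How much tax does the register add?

€25.63

Dish soap €4.46: all other goods → 9% → €0.4014
Wireless router €175.19: electronics, €50.00 or more → 10.25% → €17.956975
Wireless earbuds €29.61: electronics, under €50.00 → 0% → €0.00
USB-C hub €70.90: electronics, €50.00 or more → 10.25% → €7.26725
Unrounded tax sum = €25.625625 → €25.63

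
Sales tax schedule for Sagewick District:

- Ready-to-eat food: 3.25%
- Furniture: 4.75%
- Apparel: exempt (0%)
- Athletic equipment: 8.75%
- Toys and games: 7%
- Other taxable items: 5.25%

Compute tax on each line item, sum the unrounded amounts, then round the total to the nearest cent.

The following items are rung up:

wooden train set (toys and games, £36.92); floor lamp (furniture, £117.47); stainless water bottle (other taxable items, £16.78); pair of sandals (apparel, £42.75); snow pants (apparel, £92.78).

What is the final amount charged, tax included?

Wooden train set £36.92: toys and games → 7% → £2.5844
Floor lamp £117.47: furniture → 4.75% → £5.579825
Stainless water bottle £16.78: other taxable items → 5.25% → £0.88095
Pair of sandals £42.75: apparel → 0% → £0.00
Snow pants £92.78: apparel → 0% → £0.00
Subtotal = £306.70; unrounded tax = £9.045175 → £9.05; total due = £315.75

£315.75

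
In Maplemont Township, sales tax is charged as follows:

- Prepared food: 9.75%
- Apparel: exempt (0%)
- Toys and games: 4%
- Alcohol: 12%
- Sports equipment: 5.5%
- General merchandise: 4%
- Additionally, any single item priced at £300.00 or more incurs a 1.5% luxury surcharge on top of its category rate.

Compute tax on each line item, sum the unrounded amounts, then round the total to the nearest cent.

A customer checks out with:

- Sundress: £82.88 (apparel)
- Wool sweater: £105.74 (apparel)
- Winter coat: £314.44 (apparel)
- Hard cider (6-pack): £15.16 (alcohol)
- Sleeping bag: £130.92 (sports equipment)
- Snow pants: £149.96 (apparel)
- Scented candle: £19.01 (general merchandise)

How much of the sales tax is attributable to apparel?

£4.72

Sundress £82.88: apparel → 0% → £0.00
Wool sweater £105.74: apparel → 0% → £0.00
Winter coat £314.44: apparel → 0% + 1.5% surcharge = 1.5% → £4.7166
Snow pants £149.96: apparel → 0% → £0.00
Tax on apparel: unrounded sum = £4.7166 → £4.72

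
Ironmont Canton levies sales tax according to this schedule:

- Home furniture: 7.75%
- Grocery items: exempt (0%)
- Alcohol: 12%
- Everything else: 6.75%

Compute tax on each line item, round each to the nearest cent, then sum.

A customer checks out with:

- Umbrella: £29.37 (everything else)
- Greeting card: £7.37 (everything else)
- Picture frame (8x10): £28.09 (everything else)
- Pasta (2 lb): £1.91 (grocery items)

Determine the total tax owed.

£4.38

Umbrella £29.37: everything else → 6.75% → £1.98
Greeting card £7.37: everything else → 6.75% → £0.50
Picture frame (8x10) £28.09: everything else → 6.75% → £1.90
Pasta (2 lb) £1.91: grocery items → 0% → £0.00
Total tax = £1.98 + £0.50 + £1.90 = £4.38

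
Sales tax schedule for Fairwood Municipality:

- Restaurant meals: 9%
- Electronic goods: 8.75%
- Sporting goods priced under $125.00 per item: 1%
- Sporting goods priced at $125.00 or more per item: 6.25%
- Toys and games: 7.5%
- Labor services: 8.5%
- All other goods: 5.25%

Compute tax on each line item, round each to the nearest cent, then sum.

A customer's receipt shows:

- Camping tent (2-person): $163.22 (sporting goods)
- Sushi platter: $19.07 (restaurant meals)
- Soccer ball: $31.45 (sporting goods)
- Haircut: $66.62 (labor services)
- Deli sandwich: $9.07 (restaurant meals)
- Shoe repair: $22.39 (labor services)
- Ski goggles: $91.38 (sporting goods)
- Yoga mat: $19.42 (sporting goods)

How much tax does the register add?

$21.71

Camping tent (2-person) $163.22: sporting goods, $125.00 or more → 6.25% → $10.20
Sushi platter $19.07: restaurant meals → 9% → $1.72
Soccer ball $31.45: sporting goods, under $125.00 → 1% → $0.31
Haircut $66.62: labor services → 8.5% → $5.66
Deli sandwich $9.07: restaurant meals → 9% → $0.82
Shoe repair $22.39: labor services → 8.5% → $1.90
Ski goggles $91.38: sporting goods, under $125.00 → 1% → $0.91
Yoga mat $19.42: sporting goods, under $125.00 → 1% → $0.19
Total tax = $10.20 + $1.72 + $0.31 + $5.66 + $0.82 + $1.90 + $0.91 + $0.19 = $21.71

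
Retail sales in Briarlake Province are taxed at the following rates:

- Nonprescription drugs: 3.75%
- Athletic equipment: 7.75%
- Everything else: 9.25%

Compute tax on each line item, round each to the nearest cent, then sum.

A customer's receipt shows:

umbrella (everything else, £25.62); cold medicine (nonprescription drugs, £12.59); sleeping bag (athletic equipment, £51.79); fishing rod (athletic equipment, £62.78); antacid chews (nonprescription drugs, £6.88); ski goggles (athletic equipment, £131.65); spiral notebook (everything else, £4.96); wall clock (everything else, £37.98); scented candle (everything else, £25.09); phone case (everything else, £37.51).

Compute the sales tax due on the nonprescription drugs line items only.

£0.73

Cold medicine £12.59: nonprescription drugs → 3.75% → £0.47
Antacid chews £6.88: nonprescription drugs → 3.75% → £0.26
Tax on nonprescription drugs = £0.47 + £0.26 = £0.73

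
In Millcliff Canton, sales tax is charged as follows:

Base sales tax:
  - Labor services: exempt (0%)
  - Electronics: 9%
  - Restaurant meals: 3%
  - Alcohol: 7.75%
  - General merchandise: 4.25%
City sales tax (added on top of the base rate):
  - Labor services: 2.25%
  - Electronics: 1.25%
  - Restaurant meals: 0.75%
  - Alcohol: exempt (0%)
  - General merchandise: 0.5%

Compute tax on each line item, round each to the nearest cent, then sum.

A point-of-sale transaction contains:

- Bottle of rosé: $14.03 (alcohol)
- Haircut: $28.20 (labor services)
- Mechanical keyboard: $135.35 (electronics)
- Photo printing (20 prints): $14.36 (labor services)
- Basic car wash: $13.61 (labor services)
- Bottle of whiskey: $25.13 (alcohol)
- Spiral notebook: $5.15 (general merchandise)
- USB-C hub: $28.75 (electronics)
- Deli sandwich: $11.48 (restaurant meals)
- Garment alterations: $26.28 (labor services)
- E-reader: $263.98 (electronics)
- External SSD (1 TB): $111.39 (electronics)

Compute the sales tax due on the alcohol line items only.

Bottle of rosé $14.03: alcohol → 7.75% + 0% city = 7.75% → $1.09
Bottle of whiskey $25.13: alcohol → 7.75% + 0% city = 7.75% → $1.95
Tax on alcohol = $1.09 + $1.95 = $3.04

$3.04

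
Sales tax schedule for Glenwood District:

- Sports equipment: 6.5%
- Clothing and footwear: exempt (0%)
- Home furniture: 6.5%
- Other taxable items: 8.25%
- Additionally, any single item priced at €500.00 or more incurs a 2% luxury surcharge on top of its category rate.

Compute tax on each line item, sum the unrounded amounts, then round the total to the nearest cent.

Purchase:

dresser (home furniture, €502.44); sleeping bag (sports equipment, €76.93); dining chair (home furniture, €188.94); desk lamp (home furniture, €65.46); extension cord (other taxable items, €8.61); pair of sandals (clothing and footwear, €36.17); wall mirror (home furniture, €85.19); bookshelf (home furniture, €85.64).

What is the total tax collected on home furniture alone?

Dresser €502.44: home furniture → 6.5% + 2% surcharge = 8.5% → €42.7074
Dining chair €188.94: home furniture → 6.5% → €12.2811
Desk lamp €65.46: home furniture → 6.5% → €4.2549
Wall mirror €85.19: home furniture → 6.5% → €5.53735
Bookshelf €85.64: home furniture → 6.5% → €5.5666
Tax on home furniture: unrounded sum = €70.34735 → €70.35

€70.35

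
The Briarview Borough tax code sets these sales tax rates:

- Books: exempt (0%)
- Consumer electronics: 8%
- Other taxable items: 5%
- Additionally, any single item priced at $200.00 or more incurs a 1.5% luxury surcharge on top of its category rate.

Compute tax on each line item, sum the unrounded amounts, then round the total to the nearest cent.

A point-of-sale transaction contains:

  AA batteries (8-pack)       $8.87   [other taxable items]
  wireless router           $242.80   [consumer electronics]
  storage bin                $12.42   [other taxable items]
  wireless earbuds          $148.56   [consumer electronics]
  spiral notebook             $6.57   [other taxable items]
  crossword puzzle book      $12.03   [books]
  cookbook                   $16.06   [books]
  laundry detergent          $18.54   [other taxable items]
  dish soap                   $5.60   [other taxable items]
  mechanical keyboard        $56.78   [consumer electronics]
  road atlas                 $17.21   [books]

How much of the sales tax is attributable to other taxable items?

$2.60

AA batteries (8-pack) $8.87: other taxable items → 5% → $0.4435
Storage bin $12.42: other taxable items → 5% → $0.621
Spiral notebook $6.57: other taxable items → 5% → $0.3285
Laundry detergent $18.54: other taxable items → 5% → $0.927
Dish soap $5.60: other taxable items → 5% → $0.28
Tax on other taxable items: unrounded sum = $2.60 → $2.60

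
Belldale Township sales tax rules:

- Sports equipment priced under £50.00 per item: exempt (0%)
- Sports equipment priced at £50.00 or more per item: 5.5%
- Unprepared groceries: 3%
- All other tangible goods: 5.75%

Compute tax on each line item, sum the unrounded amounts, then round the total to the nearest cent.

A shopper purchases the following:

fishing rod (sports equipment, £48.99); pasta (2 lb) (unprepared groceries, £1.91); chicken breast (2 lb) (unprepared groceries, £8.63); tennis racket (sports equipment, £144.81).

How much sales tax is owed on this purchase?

£8.28

Fishing rod £48.99: sports equipment, under £50.00 → 0% → £0.00
Pasta (2 lb) £1.91: unprepared groceries → 3% → £0.0573
Chicken breast (2 lb) £8.63: unprepared groceries → 3% → £0.2589
Tennis racket £144.81: sports equipment, £50.00 or more → 5.5% → £7.96455
Unrounded tax sum = £8.28075 → £8.28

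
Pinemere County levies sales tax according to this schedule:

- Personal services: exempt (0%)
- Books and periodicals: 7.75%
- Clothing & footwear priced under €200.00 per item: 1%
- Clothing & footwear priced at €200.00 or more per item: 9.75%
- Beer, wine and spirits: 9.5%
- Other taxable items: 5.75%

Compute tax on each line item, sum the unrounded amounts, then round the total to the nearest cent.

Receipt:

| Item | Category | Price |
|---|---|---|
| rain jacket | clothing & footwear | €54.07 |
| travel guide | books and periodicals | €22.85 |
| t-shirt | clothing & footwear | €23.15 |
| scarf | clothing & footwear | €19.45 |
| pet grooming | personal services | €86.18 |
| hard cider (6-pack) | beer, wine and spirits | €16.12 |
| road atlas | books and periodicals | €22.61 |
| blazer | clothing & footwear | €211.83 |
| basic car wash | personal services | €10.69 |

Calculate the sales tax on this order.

Rain jacket €54.07: clothing & footwear, under €200.00 → 1% → €0.5407
Travel guide €22.85: books and periodicals → 7.75% → €1.770875
T-shirt €23.15: clothing & footwear, under €200.00 → 1% → €0.2315
Scarf €19.45: clothing & footwear, under €200.00 → 1% → €0.1945
Pet grooming €86.18: personal services → 0% → €0.00
Hard cider (6-pack) €16.12: beer, wine and spirits → 9.5% → €1.5314
Road atlas €22.61: books and periodicals → 7.75% → €1.752275
Blazer €211.83: clothing & footwear, €200.00 or more → 9.75% → €20.653425
Basic car wash €10.69: personal services → 0% → €0.00
Unrounded tax sum = €26.674675 → €26.67

€26.67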